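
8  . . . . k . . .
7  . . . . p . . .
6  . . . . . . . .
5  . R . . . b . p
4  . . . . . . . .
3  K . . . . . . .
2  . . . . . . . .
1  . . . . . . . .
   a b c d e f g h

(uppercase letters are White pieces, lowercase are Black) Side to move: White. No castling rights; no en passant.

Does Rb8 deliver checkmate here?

no

After Rb8: black king on e8; in check: yes, from the white rook on b8.
Black has 3 legal replies: Kf7, Kd7, Bc8.
In check but a legal move exists → not checkmate.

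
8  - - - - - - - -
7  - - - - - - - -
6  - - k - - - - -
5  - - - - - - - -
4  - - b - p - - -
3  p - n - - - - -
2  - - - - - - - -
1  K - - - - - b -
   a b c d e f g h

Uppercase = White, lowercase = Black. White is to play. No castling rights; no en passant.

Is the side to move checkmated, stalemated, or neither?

stalemate

White to move; white king on a1.
In check: no.
King squares — b1: attacked by Nc3; a2: attacked by Nc3; b2: attacked by Pa3.
Legal moves for White: none.
Not in check and no legal moves → stalemate.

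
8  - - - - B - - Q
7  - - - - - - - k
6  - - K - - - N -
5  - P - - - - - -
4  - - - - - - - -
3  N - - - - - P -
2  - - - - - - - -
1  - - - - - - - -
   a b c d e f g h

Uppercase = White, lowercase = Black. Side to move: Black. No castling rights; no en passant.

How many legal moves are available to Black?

0

Black to move; king on h7.
In check: yes, from the white queen on h8.
Legal moves: none.
Count: 0.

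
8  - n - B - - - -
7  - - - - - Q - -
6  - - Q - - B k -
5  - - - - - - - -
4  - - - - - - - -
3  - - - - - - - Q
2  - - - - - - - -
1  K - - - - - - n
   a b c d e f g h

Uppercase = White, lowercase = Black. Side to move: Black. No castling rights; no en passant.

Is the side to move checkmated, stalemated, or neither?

Black to move; black king on g6.
In check: yes, from the white queen on f7.
Legal moves for Black: Kxf7.
Black is in check but has 1 legal move → neither.

neither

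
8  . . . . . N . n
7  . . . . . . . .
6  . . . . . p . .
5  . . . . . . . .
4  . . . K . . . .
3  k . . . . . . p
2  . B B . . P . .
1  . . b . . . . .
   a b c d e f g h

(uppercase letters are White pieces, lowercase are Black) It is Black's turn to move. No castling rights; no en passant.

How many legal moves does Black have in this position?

4

Black to move; king on a3.
In check: yes, from the white bishop on b2.
Legal moves: Kb4, Kxb2, Ka2, Bxb2+.
Count: 4.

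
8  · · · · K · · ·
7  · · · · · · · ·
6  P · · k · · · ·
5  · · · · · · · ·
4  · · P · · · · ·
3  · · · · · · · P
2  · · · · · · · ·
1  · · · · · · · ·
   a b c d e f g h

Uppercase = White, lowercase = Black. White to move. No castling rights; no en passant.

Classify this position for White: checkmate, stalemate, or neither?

neither

White to move; white king on e8.
In check: no.
Legal moves for White: Kf8, Kd8, Kf7, a7, c5+, h4.
White has 6 legal moves and is not in check → neither.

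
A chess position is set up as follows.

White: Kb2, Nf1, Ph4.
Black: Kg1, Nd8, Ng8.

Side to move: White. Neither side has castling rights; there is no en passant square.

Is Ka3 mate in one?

no

After Ka3: black king on g1; in check: no.
Black is not in check, so this cannot be checkmate.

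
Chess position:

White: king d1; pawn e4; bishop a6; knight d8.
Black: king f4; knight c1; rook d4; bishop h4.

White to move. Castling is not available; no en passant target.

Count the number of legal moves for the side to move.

White to move; king on d1.
In check: yes, from the black rook on d4.
Legal moves: Kc2, Kxc1, Bd3.
Count: 3.

3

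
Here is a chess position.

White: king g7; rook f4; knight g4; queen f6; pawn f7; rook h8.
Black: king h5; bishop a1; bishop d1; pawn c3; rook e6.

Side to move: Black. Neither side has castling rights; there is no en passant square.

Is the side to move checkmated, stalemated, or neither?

Black to move; black king on h5.
In check: yes, from the white rook on h8.
King squares — g4: attacked by Rf4; h4: attacked by Qf6; g5: attacked by Qf6; g6: attacked by Qf6; h6: attacked by Ng4.
Legal moves for Black: none.
In check with no legal moves → checkmate.

checkmate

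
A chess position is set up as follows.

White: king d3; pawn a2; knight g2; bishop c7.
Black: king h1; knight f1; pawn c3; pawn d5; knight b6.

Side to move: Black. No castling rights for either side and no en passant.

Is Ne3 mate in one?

After Ne3: white king on d3; in check: no.
White is not in check, so this cannot be checkmate.

no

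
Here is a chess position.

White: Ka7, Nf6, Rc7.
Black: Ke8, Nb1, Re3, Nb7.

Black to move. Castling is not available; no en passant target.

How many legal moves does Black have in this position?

Black to move; king on e8.
In check: yes, from the white knight on f6.
Legal moves: Kf8, Kd8.
Count: 2.

2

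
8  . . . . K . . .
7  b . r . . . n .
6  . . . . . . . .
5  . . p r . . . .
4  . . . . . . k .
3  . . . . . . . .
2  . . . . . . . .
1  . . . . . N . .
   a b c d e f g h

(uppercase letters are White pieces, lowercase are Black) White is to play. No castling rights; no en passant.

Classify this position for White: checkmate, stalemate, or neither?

neither

White to move; white king on e8.
In check: yes, from the black knight on g7.
Legal moves for White: Kf8.
White is in check but has 1 legal move → neither.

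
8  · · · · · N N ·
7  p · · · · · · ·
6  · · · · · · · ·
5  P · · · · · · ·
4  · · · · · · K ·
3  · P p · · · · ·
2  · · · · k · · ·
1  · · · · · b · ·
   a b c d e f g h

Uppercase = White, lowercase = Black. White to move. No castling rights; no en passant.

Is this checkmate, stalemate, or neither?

White to move; white king on g4.
In check: no.
Legal moves for White: Ne7, Nh6, Nf6, Nh7, Nd7, Ng6, Ne6, Kh5, Kg5, Kf5, Kh4, Kf4, Kg3, a6, b4.
White has 15 legal moves and is not in check → neither.

neither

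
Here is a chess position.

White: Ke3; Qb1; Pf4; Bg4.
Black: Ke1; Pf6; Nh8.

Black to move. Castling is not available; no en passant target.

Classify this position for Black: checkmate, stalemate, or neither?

Black to move; black king on e1.
In check: yes, from the white queen on b1.
King squares — d1: attacked by Qb1; f1: attacked by Qb1; d2: attacked by Ke3; e2: attacked by Ke3; f2: attacked by Ke3.
Legal moves for Black: none.
In check with no legal moves → checkmate.

checkmate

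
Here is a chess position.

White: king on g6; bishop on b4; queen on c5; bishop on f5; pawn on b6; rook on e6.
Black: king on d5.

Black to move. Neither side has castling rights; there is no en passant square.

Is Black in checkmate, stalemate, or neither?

Black to move; black king on d5.
In check: yes, from the white queen on c5.
King squares — c4: attacked by Qc5; d4: attacked by Qc5; e4: attacked by Bf5; c5: attacked by Bb4; e5: attacked by Qc5; c6: attacked by Qc5; d6: attacked by Qc5; e6: attacked by Bf5.
Legal moves for Black: none.
In check with no legal moves → checkmate.

checkmate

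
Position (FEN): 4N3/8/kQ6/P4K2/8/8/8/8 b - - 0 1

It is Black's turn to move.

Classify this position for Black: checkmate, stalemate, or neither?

checkmate

Black to move; black king on a6.
In check: yes, from the white queen on b6.
King squares — a5: attacked by Qb6; b5: attacked by Qb6; b6: attacked by Pa5; a7: attacked by Qb6; b7: attacked by Qb6.
Legal moves for Black: none.
In check with no legal moves → checkmate.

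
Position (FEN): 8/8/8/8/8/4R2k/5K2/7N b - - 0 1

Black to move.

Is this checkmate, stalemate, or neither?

Black to move; black king on h3.
In check: yes, from the white rook on e3.
King squares — g2: attacked by Kf2; h2: available; g3: attacked by Nh1; g4: available; h4: available.
Legal moves for Black: Kh4, Kg4, Kh2.
Black is in check but has 3 legal moves → neither.

neither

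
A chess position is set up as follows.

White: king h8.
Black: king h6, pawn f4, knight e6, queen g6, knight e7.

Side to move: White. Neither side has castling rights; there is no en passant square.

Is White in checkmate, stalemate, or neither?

White to move; white king on h8.
In check: no.
King squares — g7: attacked by Ne6; h7: attacked by Qg6; g8: attacked by Qg6.
Legal moves for White: none.
Not in check and no legal moves → stalemate.

stalemate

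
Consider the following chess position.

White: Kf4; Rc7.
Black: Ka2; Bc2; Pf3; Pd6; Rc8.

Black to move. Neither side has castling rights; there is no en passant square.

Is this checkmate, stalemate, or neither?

neither

Black to move; black king on a2.
In check: no.
Legal moves for Black include: Rh8, Rg8, Rf8+, Re8, Rd8, Rb8, Ra8, Rxc7, Bh7, Bg6, Bf5, Be4, Ba4, Bd3, Bb3, Bd1, Bb1, Kb3, ... (list truncated; more exist).
Black has legal moves and is not in check → neither.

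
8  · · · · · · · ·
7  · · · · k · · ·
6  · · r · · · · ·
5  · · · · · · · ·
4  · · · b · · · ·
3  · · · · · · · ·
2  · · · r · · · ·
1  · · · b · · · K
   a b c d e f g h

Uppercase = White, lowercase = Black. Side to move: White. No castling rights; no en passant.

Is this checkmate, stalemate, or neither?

stalemate

White to move; white king on h1.
In check: no.
King squares — g1: attacked by Bd4; g2: attacked by Rd2; h2: attacked by Rd2.
Legal moves for White: none.
Not in check and no legal moves → stalemate.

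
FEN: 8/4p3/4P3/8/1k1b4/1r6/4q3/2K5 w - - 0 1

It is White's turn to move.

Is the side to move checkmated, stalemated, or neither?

stalemate

White to move; white king on c1.
In check: no.
King squares — b1: attacked by Rb3; d1: attacked by Qe2; b2: attacked by Qe2; c2: attacked by Qe2; d2: attacked by Qe2.
Legal moves for White: none.
Not in check and no legal moves → stalemate.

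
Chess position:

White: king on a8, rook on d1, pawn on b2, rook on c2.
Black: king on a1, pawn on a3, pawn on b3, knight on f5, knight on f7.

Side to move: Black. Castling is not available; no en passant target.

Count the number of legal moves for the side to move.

Black to move; king on a1.
In check: yes, from the white rook on d1.
Legal moves: Ka2.
Count: 1.

1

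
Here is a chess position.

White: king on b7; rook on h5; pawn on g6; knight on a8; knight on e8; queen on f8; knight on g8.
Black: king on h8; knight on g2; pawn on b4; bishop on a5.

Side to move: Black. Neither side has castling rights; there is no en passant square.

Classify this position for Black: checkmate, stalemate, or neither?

checkmate

Black to move; black king on h8.
In check: yes, from the white rook on h5.
King squares — g7: attacked by Ne8; h7: attacked by Rh5; g8: attacked by Qf8.
Legal moves for Black: none.
In check with no legal moves → checkmate.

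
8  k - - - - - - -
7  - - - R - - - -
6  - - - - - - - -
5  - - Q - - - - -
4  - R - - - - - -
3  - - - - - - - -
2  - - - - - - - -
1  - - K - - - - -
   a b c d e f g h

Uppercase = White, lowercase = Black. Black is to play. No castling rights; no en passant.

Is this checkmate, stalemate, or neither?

Black to move; black king on a8.
In check: no.
King squares — a7: attacked by Qc5; b7: attacked by Rb4; b8: attacked by Rb4.
Legal moves for Black: none.
Not in check and no legal moves → stalemate.

stalemate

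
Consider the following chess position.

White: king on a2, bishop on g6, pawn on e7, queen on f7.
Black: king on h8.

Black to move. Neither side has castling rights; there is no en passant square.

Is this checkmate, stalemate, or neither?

Black to move; black king on h8.
In check: no.
King squares — g7: attacked by Qf7; h7: attacked by Bg6; g8: attacked by Qf7.
Legal moves for Black: none.
Not in check and no legal moves → stalemate.

stalemate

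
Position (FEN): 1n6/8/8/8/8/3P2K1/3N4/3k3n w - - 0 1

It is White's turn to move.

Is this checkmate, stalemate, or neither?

neither

White to move; white king on g3.
In check: yes, from the black knight on h1.
Legal moves for White: Kh4, Kg4, Kf4, Kh3, Kf3, Kh2, Kg2.
White is in check but has 7 legal moves → neither.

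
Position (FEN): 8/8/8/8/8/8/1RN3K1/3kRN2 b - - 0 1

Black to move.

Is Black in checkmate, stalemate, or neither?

checkmate

Black to move; black king on d1.
In check: yes, from the white rook on e1.
King squares — c1: attacked by Re1; e1: attacked by Nc2; c2: attacked by Rb2; d2: attacked by Nf1; e2: attacked by Re1.
Legal moves for Black: none.
In check with no legal moves → checkmate.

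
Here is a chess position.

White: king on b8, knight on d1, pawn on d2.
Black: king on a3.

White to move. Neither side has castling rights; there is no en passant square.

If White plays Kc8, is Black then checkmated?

no

After Kc8: black king on a3; in check: no.
Black is not in check, so this cannot be checkmate.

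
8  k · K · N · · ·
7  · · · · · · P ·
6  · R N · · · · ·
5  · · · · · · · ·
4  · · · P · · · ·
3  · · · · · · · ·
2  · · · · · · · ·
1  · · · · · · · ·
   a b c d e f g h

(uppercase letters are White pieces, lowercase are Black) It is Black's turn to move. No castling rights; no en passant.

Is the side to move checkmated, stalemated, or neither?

Black to move; black king on a8.
In check: no.
King squares — a7: attacked by Nc6; b7: attacked by Rb6; b8: attacked by Rb6.
Legal moves for Black: none.
Not in check and no legal moves → stalemate.

stalemate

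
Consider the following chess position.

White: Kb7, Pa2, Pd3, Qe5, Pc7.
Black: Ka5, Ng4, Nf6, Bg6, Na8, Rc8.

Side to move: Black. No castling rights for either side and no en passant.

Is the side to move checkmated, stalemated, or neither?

Black to move; black king on a5.
In check: yes, from the white queen on e5.
Legal moves for Black: Kb4, Ka4, Nd5, Nxe5.
Black is in check but has 4 legal moves → neither.

neither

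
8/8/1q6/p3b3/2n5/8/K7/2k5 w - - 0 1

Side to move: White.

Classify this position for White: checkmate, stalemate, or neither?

stalemate

White to move; white king on a2.
In check: no.
King squares — a1: attacked by Be5; b1: attacked by Kc1; b2: attacked by Kc1; a3: attacked by Nc4; b3: attacked by Qb6.
Legal moves for White: none.
Not in check and no legal moves → stalemate.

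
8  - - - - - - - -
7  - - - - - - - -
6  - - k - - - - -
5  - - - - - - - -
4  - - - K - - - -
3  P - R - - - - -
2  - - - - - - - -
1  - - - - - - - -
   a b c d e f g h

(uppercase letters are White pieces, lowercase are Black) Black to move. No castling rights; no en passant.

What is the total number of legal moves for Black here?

Black to move; king on c6.
In check: yes, from the white rook on c3.
Legal moves: Kd7, Kb7, Kd6, Kb6, Kb5.
Count: 5.

5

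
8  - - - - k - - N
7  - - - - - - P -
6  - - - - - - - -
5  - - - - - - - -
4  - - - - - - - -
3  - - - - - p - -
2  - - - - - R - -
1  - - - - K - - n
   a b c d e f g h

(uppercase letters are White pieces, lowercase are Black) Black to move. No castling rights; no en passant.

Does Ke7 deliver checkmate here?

no

After Ke7: white king on e1; in check: no.
White is not in check, so this cannot be checkmate.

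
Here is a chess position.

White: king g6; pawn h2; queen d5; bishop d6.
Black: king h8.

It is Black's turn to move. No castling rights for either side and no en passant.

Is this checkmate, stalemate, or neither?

stalemate

Black to move; black king on h8.
In check: no.
King squares — g7: attacked by Kg6; h7: attacked by Kg6; g8: attacked by Qd5.
Legal moves for Black: none.
Not in check and no legal moves → stalemate.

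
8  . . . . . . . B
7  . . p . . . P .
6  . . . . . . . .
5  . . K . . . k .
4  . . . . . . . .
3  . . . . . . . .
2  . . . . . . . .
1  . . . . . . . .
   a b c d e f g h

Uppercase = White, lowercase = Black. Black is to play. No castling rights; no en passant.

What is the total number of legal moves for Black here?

Black to move; king on g5.
In check: no.
Legal moves: Kh6, Kg6, Kf6, Kh5, Kf5, Kh4, Kg4, Kf4, c6.
Count: 9.

9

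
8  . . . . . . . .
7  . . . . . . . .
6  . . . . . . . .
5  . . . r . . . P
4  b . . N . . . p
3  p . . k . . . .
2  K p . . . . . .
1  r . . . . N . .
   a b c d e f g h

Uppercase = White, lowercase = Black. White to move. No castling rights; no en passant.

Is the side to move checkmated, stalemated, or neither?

checkmate

White to move; white king on a2.
In check: yes, from the black rook on a1.
King squares — a1: attacked by Pb2; b1: attacked by Ra1; b2: attacked by Pa3; a3: attacked by Ra1; b3: attacked by Ba4.
Legal moves for White: none.
In check with no legal moves → checkmate.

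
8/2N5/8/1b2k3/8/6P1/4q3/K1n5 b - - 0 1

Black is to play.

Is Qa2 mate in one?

yes

After Qa2: white king on a1; in check: yes, from the black queen on a2.
King squares — b1: attacked by Qa2; a2: attacked by Nc1; b2: attacked by Qa2.
White has no legal moves → checkmate.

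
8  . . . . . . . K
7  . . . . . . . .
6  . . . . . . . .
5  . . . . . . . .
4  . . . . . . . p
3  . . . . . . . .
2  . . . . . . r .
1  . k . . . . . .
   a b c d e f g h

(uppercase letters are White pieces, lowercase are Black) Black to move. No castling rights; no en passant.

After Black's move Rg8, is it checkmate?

no

After Rg8: white king on h8; in check: yes, from the black rook on g8.
White has 2 legal replies: Kxg8, Kh7.
In check but a legal move exists → not checkmate.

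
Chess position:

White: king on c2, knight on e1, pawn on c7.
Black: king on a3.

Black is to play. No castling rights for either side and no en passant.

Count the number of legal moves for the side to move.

3

Black to move; king on a3.
In check: no.
Legal moves: Kb4, Ka4, Ka2.
Count: 3.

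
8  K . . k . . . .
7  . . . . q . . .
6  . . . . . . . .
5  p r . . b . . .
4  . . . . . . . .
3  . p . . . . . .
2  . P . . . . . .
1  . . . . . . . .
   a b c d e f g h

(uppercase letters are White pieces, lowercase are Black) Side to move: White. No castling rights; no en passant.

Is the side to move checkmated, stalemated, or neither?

stalemate

White to move; white king on a8.
In check: no.
King squares — a7: attacked by Qe7; b7: attacked by Rb5; b8: attacked by Rb5.
Legal moves for White: none.
Not in check and no legal moves → stalemate.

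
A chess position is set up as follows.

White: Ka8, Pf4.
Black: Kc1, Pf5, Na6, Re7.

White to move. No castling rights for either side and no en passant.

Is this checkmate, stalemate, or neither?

White to move; white king on a8.
In check: no.
King squares — a7: attacked by Re7; b7: attacked by Re7; b8: attacked by Na6.
Legal moves for White: none.
Not in check and no legal moves → stalemate.

stalemate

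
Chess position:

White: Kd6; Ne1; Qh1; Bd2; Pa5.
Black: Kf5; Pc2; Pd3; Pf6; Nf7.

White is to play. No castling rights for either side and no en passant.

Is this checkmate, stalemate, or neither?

White to move; white king on d6.
In check: yes, from the black knight on f7.
King squares — c5: available; d5: available; e5: attacked by Kf5; c6: available; e6: attacked by Kf5; c7: available; d7: available; e7: available.
Legal moves for White: Ke7, Kd7, Kc7, Kc6, Kd5, Kc5.
White is in check but has 6 legal moves → neither.

neither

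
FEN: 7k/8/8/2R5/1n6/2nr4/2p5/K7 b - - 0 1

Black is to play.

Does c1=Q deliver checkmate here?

yes

After c1=Q: white king on a1; in check: yes, from the black queen on c1.
King squares — b1: attacked by Qc1; a2: attacked by Nc3; b2: attacked by Qc1.
White has no legal moves → checkmate.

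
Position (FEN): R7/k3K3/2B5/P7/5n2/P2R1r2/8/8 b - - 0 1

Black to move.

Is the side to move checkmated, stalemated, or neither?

Black to move; black king on a7.
In check: yes, from the white rook on a8.
King squares — a6: attacked by Ra8; b6: attacked by Pa5; b7: attacked by Bc6; a8: attacked by Bc6; b8: attacked by Ra8.
Legal moves for Black: none.
In check with no legal moves → checkmate.

checkmate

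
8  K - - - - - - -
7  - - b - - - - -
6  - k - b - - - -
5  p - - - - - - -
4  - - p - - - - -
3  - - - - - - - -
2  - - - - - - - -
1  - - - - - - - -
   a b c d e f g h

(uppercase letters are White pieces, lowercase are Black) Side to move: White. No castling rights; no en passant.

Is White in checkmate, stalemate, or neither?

stalemate

White to move; white king on a8.
In check: no.
King squares — a7: attacked by Kb6; b7: attacked by Kb6; b8: attacked by Bc7.
Legal moves for White: none.
Not in check and no legal moves → stalemate.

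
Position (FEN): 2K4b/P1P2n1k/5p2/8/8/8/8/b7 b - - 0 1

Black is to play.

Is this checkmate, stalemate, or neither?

neither

Black to move; black king on h7.
In check: no.
Legal moves for Black: Bg7, Kg8, Kg7, Kh6, Kg6, Nd8, Nh6, Nd6+, Ng5, Ne5, Be5, Bd4, Bc3, Bb2, f5.
Black has 15 legal moves and is not in check → neither.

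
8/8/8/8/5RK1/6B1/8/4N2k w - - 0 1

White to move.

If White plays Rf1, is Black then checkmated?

After Rf1: black king on h1; in check: yes, from the white rook on f1.
King squares — g1: attacked by Rf1; g2: attacked by Ne1; h2: attacked by Bg3.
Black has no legal moves → checkmate.

yes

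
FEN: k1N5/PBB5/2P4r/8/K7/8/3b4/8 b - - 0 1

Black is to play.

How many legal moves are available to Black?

Black to move; king on a8.
In check: yes, from the white bishop on b7.
Legal moves: none.
Count: 0.

0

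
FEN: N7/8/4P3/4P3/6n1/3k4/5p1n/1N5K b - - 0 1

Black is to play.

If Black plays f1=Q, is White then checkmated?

yes

After f1=Q: white king on h1; in check: yes, from the black queen on f1.
King squares — g1: attacked by Qf1; g2: attacked by Qf1; h2: attacked by Ng4.
White has no legal moves → checkmate.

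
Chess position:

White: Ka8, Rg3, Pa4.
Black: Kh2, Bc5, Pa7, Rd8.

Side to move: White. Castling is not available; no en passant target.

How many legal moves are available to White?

1

White to move; king on a8.
In check: yes, from the black rook on d8.
Legal moves: Kb7.
Count: 1.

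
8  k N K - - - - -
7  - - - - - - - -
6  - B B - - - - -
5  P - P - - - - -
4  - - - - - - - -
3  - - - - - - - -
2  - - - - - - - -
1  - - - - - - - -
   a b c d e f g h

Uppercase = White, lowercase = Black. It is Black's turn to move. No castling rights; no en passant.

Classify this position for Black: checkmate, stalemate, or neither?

Black to move; black king on a8.
In check: yes, from the white bishop on c6.
King squares — a7: attacked by Bb6; b7: attacked by Bc6; b8: attacked by Kc8.
Legal moves for Black: none.
In check with no legal moves → checkmate.

checkmate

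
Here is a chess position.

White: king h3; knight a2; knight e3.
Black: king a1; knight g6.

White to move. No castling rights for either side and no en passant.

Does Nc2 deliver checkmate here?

After Nc2: black king on a1; in check: yes, from the white knight on c2.
Black has 3 legal replies: Kb2, Kxa2, Kb1.
In check but a legal move exists → not checkmate.

no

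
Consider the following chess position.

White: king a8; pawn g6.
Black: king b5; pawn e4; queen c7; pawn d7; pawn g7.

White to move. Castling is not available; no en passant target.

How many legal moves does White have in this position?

0

White to move; king on a8.
In check: no.
Legal moves: none.
Count: 0.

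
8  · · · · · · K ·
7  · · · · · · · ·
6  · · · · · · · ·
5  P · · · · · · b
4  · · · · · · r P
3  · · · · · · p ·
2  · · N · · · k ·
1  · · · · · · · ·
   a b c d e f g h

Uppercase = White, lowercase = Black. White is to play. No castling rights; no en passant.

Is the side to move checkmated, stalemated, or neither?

neither

White to move; white king on g8.
In check: yes, from the black rook on g4.
King squares — f7: attacked by Bh5; g7: attacked by Rg4; h7: available; f8: available; h8: available.
Legal moves for White: Kh8, Kf8, Kh7.
White is in check but has 3 legal moves → neither.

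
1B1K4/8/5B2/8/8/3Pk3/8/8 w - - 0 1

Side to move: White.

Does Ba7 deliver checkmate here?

After Ba7: black king on e3; in check: yes, from the white bishop on a7.
Black has 5 legal replies: Kf4, Kf3, Kxd3, Ke2, Kd2.
In check but a legal move exists → not checkmate.

no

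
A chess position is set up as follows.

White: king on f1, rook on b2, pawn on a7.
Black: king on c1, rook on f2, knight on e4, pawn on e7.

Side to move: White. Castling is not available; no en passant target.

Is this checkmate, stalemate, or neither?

White to move; white king on f1.
In check: yes, from the black rook on f2.
Legal moves for White: Kg1, Ke1, Rxf2.
White is in check but has 3 legal moves → neither.

neither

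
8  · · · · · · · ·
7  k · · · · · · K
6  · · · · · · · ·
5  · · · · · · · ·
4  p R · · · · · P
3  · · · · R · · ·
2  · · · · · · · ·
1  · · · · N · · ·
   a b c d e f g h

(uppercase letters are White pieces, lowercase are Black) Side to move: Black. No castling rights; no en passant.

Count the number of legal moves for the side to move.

Black to move; king on a7.
In check: no.
Legal moves: Ka8, Ka6, a3.
Count: 3.

3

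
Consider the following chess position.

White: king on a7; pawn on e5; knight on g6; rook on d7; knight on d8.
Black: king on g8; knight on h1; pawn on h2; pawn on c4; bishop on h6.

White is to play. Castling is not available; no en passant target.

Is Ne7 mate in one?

After Ne7: black king on g8; in check: yes, from the white knight on e7.
Black has 4 legal replies: Kh8, Kf8, Kh7, Kg7.
In check but a legal move exists → not checkmate.

no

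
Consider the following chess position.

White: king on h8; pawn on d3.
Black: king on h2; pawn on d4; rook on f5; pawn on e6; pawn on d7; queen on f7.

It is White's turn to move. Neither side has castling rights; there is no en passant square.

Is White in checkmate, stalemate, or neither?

White to move; white king on h8.
In check: no.
King squares — g7: attacked by Qf7; h7: attacked by Qf7; g8: attacked by Qf7.
Legal moves for White: none.
Not in check and no legal moves → stalemate.

stalemate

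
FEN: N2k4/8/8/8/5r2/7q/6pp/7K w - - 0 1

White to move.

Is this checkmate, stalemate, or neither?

White to move; white king on h1.
In check: yes, from the black pawn on g2.
King squares — g1: attacked by Ph2; g2: attacked by Qh3; h2: attacked by Qh3.
Legal moves for White: none.
In check with no legal moves → checkmate.

checkmate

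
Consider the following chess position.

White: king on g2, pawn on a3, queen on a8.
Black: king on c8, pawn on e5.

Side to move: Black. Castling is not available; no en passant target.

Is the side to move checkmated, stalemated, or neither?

neither

Black to move; black king on c8.
In check: yes, from the white queen on a8.
King squares — b7: attacked by Qa8; c7: available; d7: available; b8: attacked by Qa8; d8: attacked by Qa8.
Legal moves for Black: Kd7, Kc7.
Black is in check but has 2 legal moves → neither.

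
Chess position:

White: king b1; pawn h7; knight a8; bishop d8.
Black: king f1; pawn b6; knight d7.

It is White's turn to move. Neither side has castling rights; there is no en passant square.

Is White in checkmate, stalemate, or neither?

White to move; white king on b1.
In check: no.
Legal moves for White: Be7, Bc7, Bf6, Bxb6, Bg5, Bh4, Nc7, Nxb6, Kc2, Kb2, Ka2, Kc1, Ka1, h8=Q, h8=R, h8=B, h8=N.
White has 17 legal moves and is not in check → neither.

neither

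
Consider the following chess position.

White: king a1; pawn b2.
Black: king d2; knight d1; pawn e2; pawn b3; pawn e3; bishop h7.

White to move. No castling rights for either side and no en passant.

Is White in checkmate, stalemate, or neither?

White to move; white king on a1.
In check: no.
King squares — b1: attacked by Bh7; a2: attacked by Pb3; b2: own pawn.
Legal moves for White: none.
Not in check and no legal moves → stalemate.

stalemate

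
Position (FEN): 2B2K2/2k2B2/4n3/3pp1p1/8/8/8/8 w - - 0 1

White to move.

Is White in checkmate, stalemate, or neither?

neither

White to move; white king on f8.
In check: yes, from the black knight on e6.
King squares — e7: available; f7: own bishop; g7: attacked by Ne6; e8: available; g8: available.
Legal moves for White: Kg8, Ke8, Ke7, Bcxe6, Bfxe6.
White is in check but has 5 legal moves → neither.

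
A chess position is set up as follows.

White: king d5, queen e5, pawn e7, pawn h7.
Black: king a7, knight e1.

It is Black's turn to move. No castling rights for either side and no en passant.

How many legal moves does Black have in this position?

Black to move; king on a7.
In check: no.
Legal moves: Ka8, Kb7, Kb6, Ka6, Nf3, Nd3, Ng2, Nc2.
Count: 8.

8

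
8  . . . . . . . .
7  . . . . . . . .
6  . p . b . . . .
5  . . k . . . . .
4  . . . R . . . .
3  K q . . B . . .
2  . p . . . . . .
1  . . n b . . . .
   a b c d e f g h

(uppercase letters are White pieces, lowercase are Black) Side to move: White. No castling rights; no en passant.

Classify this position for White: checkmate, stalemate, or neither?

checkmate

White to move; white king on a3.
In check: yes, from the black queen on b3.
King squares — a2: attacked by Nc1; b2: attacked by Qb3; b3: attacked by Nc1; a4: attacked by Qb3; b4: attacked by Qb3.
Legal moves for White: none.
In check with no legal moves → checkmate.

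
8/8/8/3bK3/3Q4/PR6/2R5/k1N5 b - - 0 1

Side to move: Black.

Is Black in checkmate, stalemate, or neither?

checkmate

Black to move; black king on a1.
In check: yes, from the white queen on d4.
King squares — b1: attacked by Rb3; a2: attacked by Nc1; b2: attacked by Rc2.
Legal moves for Black: none.
In check with no legal moves → checkmate.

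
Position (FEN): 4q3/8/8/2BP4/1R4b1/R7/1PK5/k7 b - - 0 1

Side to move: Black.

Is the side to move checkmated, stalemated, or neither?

Black to move; black king on a1.
In check: yes, from the white rook on a3.
King squares — b1: attacked by Kc2; a2: attacked by Ra3; b2: attacked by Kc2.
Legal moves for Black: none.
In check with no legal moves → checkmate.

checkmate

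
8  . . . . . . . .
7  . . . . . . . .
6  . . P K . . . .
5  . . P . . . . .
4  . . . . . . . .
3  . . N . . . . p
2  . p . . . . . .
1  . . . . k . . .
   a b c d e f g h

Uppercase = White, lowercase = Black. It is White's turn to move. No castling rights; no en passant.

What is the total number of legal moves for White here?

15

White to move; king on d6.
In check: no.
Legal moves: Ke7, Kd7, Kc7, Ke6, Ke5, Kd5, Nd5, Nb5, Ne4, Na4, Ne2, Na2, Nd1, Nb1, c7.
Count: 15.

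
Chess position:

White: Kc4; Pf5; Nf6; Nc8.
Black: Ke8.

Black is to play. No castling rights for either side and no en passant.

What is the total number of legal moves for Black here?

3

Black to move; king on e8.
In check: yes, from the white knight on f6.
Legal moves: Kf8, Kd8, Kf7.
Count: 3.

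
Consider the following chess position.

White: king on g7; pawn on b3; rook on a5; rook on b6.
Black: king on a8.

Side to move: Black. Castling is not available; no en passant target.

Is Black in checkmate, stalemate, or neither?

checkmate

Black to move; black king on a8.
In check: yes, from the white rook on a5.
King squares — a7: attacked by Ra5; b7: attacked by Rb6; b8: attacked by Rb6.
Legal moves for Black: none.
In check with no legal moves → checkmate.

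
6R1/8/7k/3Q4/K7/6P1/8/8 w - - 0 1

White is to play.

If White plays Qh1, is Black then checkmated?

After Qh1: black king on h6; in check: yes, from the white queen on h1.
King squares — g5: attacked by Rg8; h5: attacked by Qh1; g6: attacked by Rg8; g7: attacked by Rg8; h7: attacked by Qh1.
Black has no legal moves → checkmate.

yes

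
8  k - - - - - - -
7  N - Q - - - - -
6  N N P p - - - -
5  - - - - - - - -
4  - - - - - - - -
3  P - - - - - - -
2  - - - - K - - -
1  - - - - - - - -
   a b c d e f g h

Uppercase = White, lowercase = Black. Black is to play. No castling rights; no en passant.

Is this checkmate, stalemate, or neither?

Black to move; black king on a8.
In check: yes, from the white knight on b6.
King squares — a7: attacked by Qc7; b7: attacked by Pc6; b8: attacked by Na6.
Legal moves for Black: none.
In check with no legal moves → checkmate.

checkmate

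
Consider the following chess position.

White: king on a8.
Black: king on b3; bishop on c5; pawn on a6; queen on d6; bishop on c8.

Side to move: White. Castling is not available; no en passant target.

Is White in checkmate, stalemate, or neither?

stalemate

White to move; white king on a8.
In check: no.
King squares — a7: attacked by Bc5; b7: attacked by Bc8; b8: attacked by Qd6.
Legal moves for White: none.
Not in check and no legal moves → stalemate.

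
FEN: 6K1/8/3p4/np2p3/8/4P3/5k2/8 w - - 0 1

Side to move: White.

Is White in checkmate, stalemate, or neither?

neither

White to move; white king on g8.
In check: no.
Legal moves for White: Kh8, Kf8, Kh7, Kg7, Kf7, e4.
White has 6 legal moves and is not in check → neither.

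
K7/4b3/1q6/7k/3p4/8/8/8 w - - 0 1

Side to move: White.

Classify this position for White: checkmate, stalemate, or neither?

White to move; white king on a8.
In check: no.
King squares — a7: attacked by Qb6; b7: attacked by Qb6; b8: attacked by Qb6.
Legal moves for White: none.
Not in check and no legal moves → stalemate.

stalemate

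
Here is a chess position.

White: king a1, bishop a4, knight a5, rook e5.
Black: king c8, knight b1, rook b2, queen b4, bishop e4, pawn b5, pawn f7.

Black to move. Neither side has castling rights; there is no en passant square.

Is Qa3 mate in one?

yes

After Qa3: white king on a1; in check: yes, from the black queen on a3.
King squares — b1: attacked by Rb2; a2: attacked by Rb2; b2: attacked by Qa3.
White has no legal moves → checkmate.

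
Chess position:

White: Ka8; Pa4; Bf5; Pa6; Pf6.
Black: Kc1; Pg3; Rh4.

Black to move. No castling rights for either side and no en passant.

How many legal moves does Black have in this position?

18

Black to move; king on c1.
In check: no.
Legal moves: Rh8+, Rh7, Rh6, Rh5, Rg4, Rf4, Re4, Rd4, Rc4, Rb4, Rxa4, Rh3, Rh2, Rh1, Kd2, Kb2, Kd1, g2.
Count: 18.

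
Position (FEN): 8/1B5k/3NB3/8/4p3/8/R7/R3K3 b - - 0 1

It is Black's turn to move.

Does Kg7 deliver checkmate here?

After Kg7: white king on e1; in check: no.
White is not in check, so this cannot be checkmate.

no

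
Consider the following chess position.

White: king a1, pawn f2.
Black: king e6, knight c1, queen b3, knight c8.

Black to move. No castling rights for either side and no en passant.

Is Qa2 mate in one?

yes

After Qa2: white king on a1; in check: yes, from the black queen on a2.
King squares — b1: attacked by Qa2; a2: attacked by Nc1; b2: attacked by Qa2.
White has no legal moves → checkmate.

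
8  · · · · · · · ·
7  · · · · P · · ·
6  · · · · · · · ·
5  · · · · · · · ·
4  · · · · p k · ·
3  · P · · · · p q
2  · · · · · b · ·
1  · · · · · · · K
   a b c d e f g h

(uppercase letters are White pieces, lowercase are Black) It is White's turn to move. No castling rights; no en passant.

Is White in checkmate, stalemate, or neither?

White to move; white king on h1.
In check: yes, from the black queen on h3.
King squares — g1: attacked by Bf2; g2: attacked by Qh3; h2: attacked by Pg3.
Legal moves for White: none.
In check with no legal moves → checkmate.

checkmate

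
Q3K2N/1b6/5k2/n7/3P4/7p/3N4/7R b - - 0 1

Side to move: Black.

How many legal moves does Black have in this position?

Black to move; king on f6.
In check: no.
Legal moves: Bc8, Bxa8, Bc6+, Ba6, Bd5, Be4, Bf3, Bg2, Bxh1, Kg7, Ke6, Kg5, Kf5, Nc6, Nc4, Nb3, h2.
Count: 17.

17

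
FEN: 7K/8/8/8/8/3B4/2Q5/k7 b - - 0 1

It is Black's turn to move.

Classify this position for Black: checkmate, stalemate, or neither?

stalemate

Black to move; black king on a1.
In check: no.
King squares — b1: attacked by Qc2; a2: attacked by Qc2; b2: attacked by Qc2.
Legal moves for Black: none.
Not in check and no legal moves → stalemate.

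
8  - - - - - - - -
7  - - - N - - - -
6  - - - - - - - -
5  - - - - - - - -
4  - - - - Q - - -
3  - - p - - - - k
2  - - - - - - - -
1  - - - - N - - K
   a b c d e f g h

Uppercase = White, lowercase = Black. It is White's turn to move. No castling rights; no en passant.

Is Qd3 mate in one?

After Qd3: black king on h3; in check: yes, from the white queen on d3.
Black has 2 legal replies: Kh4, Kg4.
In check but a legal move exists → not checkmate.

no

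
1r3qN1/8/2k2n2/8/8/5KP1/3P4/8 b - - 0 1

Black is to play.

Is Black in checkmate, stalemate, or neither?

neither

Black to move; black king on c6.
In check: no.
Legal moves for Black include: Qxg8, Qe8, Qd8, Qc8, Qg7, Qf7, Qe7, Qh6, Qd6, Qc5, Qb4, Qa3+, Re8, Rd8, Rc8, Ra8, Rb7, Rb6, ... (list truncated; more exist).
Black has legal moves and is not in check → neither.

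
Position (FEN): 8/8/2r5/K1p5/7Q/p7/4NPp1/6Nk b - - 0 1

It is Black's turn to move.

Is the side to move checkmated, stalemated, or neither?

Black to move; black king on h1.
In check: yes, from the white queen on h4.
King squares — g1: attacked by Ne2; g2: own pawn; h2: attacked by Qh4.
Legal moves for Black: none.
In check with no legal moves → checkmate.

checkmate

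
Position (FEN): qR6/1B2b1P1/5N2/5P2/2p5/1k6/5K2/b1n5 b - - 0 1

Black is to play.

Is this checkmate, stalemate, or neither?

neither

Black to move; black king on b3.
In check: no.
Legal moves for Black include: Qxb8, Qxb7, Qa7+, Qa6, Qa5, Qa4, Qa3, Qa2+, Bf8, Bd8, Bexf6, Bd6, Bc5+, Bb4, Ba3, Kb4, Ka4, Kc3, ... (list truncated; more exist).
Black has legal moves and is not in check → neither.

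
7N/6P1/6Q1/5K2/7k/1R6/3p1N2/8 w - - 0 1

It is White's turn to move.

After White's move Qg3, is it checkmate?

After Qg3: black king on h4; in check: yes, from the white queen on g3.
Black has 1 legal reply: Kh5.
In check but a legal move exists → not checkmate.

no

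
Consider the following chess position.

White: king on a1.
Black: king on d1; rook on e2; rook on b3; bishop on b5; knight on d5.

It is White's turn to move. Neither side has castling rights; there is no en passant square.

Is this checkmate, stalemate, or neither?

White to move; white king on a1.
In check: no.
King squares — b1: attacked by Rb3; a2: attacked by Re2; b2: attacked by Re2.
Legal moves for White: none.
Not in check and no legal moves → stalemate.

stalemate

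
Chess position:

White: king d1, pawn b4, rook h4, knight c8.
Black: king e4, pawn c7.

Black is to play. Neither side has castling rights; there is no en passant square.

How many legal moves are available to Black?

Black to move; king on e4.
In check: yes, from the white rook on h4.
Legal moves: Kf5, Ke5, Kd5, Kf3, Ke3, Kd3.
Count: 6.

6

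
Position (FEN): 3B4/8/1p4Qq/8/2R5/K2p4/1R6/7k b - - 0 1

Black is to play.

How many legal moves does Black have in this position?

Black to move; king on h1.
In check: no.
Legal moves: Qh8, Qf8+, Qh7, Qg7, Qxg6, Qh5, Qg5, Qh4, Qf4, Qh3, Qe3, Qh2, Qd2, Qc1, b5, d2.
Count: 16.

16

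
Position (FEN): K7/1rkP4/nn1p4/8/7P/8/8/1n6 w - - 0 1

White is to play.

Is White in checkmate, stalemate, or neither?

checkmate

White to move; white king on a8.
In check: yes, from the black knight on b6.
King squares — a7: attacked by Rb7; b7: attacked by Kc7; b8: attacked by Na6.
Legal moves for White: none.
In check with no legal moves → checkmate.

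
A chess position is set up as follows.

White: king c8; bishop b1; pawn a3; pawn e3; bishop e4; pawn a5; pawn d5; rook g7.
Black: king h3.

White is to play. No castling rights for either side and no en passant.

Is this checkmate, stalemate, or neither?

White to move; white king on c8.
In check: no.
Legal moves for White include: Kd8, Kb8, Kd7, Kc7, Kb7, Rg8, Rh7+, Rf7, Re7, Rd7, Rc7, Rb7, Ra7, Rg6, Rg5, Rg4, Rg3+, Rg2, ... (list truncated; more exist).
White has legal moves and is not in check → neither.

neither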